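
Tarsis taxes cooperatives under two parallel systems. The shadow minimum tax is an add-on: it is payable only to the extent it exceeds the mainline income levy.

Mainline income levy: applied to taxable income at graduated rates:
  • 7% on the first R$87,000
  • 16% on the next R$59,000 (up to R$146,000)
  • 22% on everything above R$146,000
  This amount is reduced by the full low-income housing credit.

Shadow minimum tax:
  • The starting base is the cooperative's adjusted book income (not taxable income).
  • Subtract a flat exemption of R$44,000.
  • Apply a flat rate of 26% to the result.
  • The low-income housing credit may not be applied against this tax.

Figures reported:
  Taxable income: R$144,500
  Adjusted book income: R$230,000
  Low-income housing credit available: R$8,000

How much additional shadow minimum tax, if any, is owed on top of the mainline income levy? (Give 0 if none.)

R$41,070

Shadow minimum tax:
  Base (adjusted book income): R$230,000
  Less exemption R$44,000 → base R$186,000
  R$186,000 × 26% = R$48,360

Mainline income levy:
  R$87,000 × 7% = R$6,090
  R$57,500 × 16% = R$9,200
  → R$15,290
  Less low-income housing credit R$8,000 → R$7,290

Excess of shadow minimum tax over mainline income levy: R$48,360 − R$7,290 = R$41,070.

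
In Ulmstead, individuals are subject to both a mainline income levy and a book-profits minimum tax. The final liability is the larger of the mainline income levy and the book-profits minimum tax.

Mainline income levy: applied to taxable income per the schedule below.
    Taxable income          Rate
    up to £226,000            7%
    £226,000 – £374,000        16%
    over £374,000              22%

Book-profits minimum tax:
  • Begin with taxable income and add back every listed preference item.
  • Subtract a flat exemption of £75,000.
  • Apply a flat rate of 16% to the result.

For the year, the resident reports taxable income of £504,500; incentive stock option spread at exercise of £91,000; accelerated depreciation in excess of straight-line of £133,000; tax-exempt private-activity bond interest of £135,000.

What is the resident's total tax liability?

£126,160

Mainline income levy:
  £226,000 × 7% = £15,820
  £148,000 × 16% = £23,680
  £130,500 × 22% = £28,710
  → £68,210

Book-profits minimum tax:
  Adjusted income: £504,500 + £91,000 + £133,000 + £135,000 = £863,500
  Less exemption £75,000 → base £788,500
  £788,500 × 16% = £126,160

£126,160 > £68,210, so the book-profits minimum tax is the binding amount.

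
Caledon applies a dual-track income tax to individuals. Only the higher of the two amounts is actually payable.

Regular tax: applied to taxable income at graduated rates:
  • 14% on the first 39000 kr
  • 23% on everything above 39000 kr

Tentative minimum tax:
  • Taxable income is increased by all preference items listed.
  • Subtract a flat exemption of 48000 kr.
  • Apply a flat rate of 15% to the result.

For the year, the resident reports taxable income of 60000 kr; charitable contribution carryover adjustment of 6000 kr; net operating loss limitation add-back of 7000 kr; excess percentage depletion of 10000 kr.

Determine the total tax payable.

10290 kr

Tentative minimum tax:
  Adjusted income: 60000 kr + 6000 kr + 7000 kr + 10000 kr = 83000 kr
  Less exemption 48000 kr → base 35000 kr
  35000 kr × 15% = 5250 kr

Regular tax:
  39000 kr × 14% = 5460 kr
  21000 kr × 23% = 4830 kr
  → 10290 kr

10290 kr > 5250 kr, so the regular tax governs.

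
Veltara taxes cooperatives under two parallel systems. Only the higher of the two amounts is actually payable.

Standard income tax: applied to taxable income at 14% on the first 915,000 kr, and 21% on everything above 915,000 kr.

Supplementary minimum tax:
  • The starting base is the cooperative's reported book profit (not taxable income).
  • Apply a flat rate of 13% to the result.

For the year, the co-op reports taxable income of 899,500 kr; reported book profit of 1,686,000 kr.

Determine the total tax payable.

Supplementary minimum tax:
  Base (reported book profit): 1,686,000 kr
  1,686,000 kr × 13% = 219,180 kr

Standard income tax:
  899,500 kr × 14% = 125,930 kr

219,180 kr > 125,930 kr, so the supplementary minimum tax is the binding amount.

219,180 kr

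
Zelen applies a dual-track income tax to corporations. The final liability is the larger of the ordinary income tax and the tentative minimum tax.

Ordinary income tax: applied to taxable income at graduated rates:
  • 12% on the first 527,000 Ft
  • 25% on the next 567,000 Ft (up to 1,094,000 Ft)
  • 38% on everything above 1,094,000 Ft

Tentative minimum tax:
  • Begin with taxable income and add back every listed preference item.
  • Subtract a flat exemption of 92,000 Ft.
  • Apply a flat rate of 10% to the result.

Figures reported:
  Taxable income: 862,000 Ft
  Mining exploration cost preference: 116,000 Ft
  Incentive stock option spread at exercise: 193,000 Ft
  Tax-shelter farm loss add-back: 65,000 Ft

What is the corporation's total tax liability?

146,990 Ft

Tentative minimum tax:
  Adjusted income: 862,000 Ft + 116,000 Ft + 193,000 Ft + 65,000 Ft = 1,236,000 Ft
  Less exemption 92,000 Ft → base 1,144,000 Ft
  1,144,000 Ft × 10% = 114,400 Ft

Ordinary income tax:
  527,000 Ft × 12% = 63,240 Ft
  335,000 Ft × 25% = 83,750 Ft
  → 146,990 Ft

146,990 Ft > 114,400 Ft, so the ordinary income tax governs.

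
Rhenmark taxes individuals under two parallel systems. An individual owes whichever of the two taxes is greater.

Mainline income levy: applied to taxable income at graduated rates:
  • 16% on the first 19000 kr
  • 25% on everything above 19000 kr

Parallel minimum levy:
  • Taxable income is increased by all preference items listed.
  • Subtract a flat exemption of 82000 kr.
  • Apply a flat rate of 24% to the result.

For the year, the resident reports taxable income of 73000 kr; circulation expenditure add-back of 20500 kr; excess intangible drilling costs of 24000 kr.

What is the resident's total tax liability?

16540 kr

Mainline income levy:
  19000 kr × 16% = 3040 kr
  54000 kr × 25% = 13500 kr
  → 16540 kr

Parallel minimum levy:
  Adjusted income: 73000 kr + 20500 kr + 24000 kr = 117500 kr
  Less exemption 82000 kr → base 35500 kr
  35500 kr × 24% = 8520 kr

16540 kr > 8520 kr, so the mainline income levy governs.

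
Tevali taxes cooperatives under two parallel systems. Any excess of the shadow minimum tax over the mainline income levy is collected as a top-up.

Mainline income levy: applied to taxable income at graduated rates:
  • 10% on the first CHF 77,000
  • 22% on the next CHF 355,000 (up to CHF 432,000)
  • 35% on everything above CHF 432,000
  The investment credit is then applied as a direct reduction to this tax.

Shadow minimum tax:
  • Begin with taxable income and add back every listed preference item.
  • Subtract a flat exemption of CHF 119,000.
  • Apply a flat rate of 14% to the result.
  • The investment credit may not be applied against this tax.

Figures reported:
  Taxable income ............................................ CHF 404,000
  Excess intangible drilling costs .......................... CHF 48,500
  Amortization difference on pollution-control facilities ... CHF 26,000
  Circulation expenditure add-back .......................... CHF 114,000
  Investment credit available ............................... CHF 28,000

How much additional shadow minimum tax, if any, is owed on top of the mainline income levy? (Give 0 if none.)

Shadow minimum tax:
  Adjusted income: CHF 404,000 + CHF 48,500 + CHF 26,000 + CHF 114,000 = CHF 592,500
  Less exemption CHF 119,000 → base CHF 473,500
  CHF 473,500 × 14% = CHF 66,290

Mainline income levy:
  CHF 77,000 × 10% = CHF 7,700
  CHF 327,000 × 22% = CHF 71,940
  → CHF 79,640
  Less investment credit CHF 28,000 → CHF 51,640

Excess of shadow minimum tax over mainline income levy: CHF 66,290 − CHF 51,640 = CHF 14,650.

CHF 14,650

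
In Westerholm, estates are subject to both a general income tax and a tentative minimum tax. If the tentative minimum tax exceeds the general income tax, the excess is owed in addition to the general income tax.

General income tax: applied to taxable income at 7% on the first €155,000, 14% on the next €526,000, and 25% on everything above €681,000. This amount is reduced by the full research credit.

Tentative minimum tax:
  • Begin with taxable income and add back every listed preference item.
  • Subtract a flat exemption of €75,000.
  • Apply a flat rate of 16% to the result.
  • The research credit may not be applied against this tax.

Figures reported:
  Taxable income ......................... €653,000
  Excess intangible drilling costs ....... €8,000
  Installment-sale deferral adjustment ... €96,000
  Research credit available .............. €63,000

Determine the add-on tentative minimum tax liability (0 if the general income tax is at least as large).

€91,550

Tentative minimum tax:
  Adjusted income: €653,000 + €8,000 + €96,000 = €757,000
  Less exemption €75,000 → base €682,000
  €682,000 × 16% = €109,120

General income tax:
  €155,000 × 7% = €10,850
  €498,000 × 14% = €69,720
  → €80,570
  Less research credit €63,000 → €17,570

Excess of tentative minimum tax over general income tax: €109,120 − €17,570 = €91,550.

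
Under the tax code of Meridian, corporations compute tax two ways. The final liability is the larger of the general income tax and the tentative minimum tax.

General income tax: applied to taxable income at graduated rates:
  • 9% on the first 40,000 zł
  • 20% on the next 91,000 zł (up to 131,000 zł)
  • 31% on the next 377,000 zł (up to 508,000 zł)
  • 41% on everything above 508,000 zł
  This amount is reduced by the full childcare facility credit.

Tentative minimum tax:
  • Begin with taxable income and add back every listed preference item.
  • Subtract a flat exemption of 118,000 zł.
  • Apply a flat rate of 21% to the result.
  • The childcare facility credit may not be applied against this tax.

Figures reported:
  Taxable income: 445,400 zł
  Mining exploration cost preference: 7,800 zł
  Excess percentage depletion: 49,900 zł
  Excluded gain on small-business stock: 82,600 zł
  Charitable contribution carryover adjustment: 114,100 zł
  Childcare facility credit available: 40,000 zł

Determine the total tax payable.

Tentative minimum tax:
  Adjusted income: 445,400 zł + 7,800 zł + 49,900 zł + 82,600 zł + 114,100 zł = 699,800 zł
  Less exemption 118,000 zł → base 581,800 zł
  581,800 zł × 21% = 122,178 zł

General income tax:
  40,000 zł × 9% = 3,600 zł
  91,000 zł × 20% = 18,200 zł
  314,400 zł × 31% = 97,464 zł
  → 119,264 zł
  Less childcare facility credit 40,000 zł → 79,264 zł

122,178 zł > 79,264 zł, so the tentative minimum tax is the binding amount.

122,178 zł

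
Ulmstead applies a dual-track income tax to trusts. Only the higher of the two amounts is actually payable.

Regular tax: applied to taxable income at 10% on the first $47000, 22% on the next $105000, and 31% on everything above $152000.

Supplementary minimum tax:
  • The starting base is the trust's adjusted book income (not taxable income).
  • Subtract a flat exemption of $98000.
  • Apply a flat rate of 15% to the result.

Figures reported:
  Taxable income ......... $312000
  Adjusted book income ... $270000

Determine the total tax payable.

$77400

Regular tax:
  $47000 × 10% = $4700
  $105000 × 22% = $23100
  $160000 × 31% = $49600
  → $77400

Supplementary minimum tax:
  Base (adjusted book income): $270000
  Less exemption $98000 → base $172000
  $172000 × 15% = $25800

$77400 > $25800, so the regular tax governs.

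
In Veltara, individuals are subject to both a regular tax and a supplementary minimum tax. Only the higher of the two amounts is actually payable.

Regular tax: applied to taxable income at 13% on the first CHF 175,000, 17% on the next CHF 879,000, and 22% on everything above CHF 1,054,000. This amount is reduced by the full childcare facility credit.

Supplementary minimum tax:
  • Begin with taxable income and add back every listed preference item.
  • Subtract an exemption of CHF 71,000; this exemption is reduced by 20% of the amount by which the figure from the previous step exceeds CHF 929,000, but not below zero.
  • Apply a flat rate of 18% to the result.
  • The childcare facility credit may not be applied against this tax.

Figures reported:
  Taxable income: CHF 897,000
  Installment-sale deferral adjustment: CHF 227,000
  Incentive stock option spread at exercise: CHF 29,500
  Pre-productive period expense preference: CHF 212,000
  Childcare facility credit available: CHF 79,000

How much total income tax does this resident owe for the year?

CHF 245,790

Supplementary minimum tax:
  Adjusted income: CHF 897,000 + CHF 227,000 + CHF 29,500 + CHF 212,000 = CHF 1,365,500
  Exemption: 20% × (CHF 1,365,500 − CHF 929,000) = CHF 87,300 ≥ CHF 71,000, so the exemption is fully phased out
  Base: CHF 1,365,500 − CHF 0 = CHF 1,365,500
  CHF 1,365,500 × 18% = CHF 245,790

Regular tax:
  CHF 175,000 × 13% = CHF 22,750
  CHF 722,000 × 17% = CHF 122,740
  → CHF 145,490
  Less childcare facility credit CHF 79,000 → CHF 66,490

CHF 245,790 > CHF 66,490, so the supplementary minimum tax is the binding amount.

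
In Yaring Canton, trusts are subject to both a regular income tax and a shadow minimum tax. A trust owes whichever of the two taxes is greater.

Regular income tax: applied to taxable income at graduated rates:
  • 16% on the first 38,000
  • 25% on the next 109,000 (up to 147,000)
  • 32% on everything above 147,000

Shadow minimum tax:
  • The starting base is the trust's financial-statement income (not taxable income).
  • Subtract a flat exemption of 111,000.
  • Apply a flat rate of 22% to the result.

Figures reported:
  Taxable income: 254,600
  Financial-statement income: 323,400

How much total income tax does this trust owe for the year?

Regular income tax:
  38,000 × 16% = 6,080
  109,000 × 25% = 27,250
  107,600 × 32% = 34,432
  → 67,762

Shadow minimum tax:
  Base (financial-statement income): 323,400
  Less exemption 111,000 → base 212,400
  212,400 × 22% = 46,728

67,762 > 46,728, so the regular income tax governs.

67,762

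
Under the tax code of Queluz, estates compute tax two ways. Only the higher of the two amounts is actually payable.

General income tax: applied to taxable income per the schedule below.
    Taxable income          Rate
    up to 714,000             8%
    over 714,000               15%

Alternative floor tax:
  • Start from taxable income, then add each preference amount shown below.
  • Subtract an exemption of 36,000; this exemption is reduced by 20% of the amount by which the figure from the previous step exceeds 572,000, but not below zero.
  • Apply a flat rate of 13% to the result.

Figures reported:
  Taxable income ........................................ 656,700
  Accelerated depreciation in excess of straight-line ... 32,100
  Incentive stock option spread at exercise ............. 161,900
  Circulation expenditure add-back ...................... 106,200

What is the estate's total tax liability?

124,397

General income tax:
  656,700 × 8% = 52,536

Alternative floor tax:
  Adjusted income: 656,700 + 32,100 + 161,900 + 106,200 = 956,900
  Exemption: 20% × (956,900 − 572,000) = 76,980 ≥ 36,000, so the exemption is fully phased out
  Base: 956,900 − 0 = 956,900
  956,900 × 13% = 124,397

124,397 > 52,536, so the alternative floor tax is the binding amount.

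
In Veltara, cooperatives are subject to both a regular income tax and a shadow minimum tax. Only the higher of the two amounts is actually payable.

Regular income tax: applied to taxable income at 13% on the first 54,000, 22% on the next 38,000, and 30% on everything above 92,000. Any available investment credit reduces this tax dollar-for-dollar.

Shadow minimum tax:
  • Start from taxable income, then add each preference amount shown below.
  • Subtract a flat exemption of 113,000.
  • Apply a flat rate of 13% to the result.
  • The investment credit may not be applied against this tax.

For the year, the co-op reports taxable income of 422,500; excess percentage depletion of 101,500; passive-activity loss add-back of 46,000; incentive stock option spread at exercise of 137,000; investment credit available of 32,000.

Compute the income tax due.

Regular income tax:
  54,000 × 13% = 7,020
  38,000 × 22% = 8,360
  330,500 × 30% = 99,150
  → 114,530
  Less investment credit 32,000 → 82,530

Shadow minimum tax:
  Adjusted income: 422,500 + 101,500 + 46,000 + 137,000 = 707,000
  Less exemption 113,000 → base 594,000
  594,000 × 13% = 77,220

82,530 > 77,220, so the regular income tax governs.

82,530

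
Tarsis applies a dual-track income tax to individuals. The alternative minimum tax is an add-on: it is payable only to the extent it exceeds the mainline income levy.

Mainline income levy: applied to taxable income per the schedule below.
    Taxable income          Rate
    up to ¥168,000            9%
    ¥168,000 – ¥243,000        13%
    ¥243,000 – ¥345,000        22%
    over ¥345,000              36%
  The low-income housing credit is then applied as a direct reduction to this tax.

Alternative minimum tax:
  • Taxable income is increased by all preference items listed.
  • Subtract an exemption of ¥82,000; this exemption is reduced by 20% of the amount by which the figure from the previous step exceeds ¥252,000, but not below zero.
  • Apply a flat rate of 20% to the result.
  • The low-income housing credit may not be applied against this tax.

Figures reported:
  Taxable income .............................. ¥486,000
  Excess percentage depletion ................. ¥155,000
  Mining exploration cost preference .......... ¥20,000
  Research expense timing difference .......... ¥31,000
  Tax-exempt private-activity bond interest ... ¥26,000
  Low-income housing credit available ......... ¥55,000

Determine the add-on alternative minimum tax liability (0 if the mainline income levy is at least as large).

¥100,530

Alternative minimum tax:
  Adjusted income: ¥486,000 + ¥155,000 + ¥20,000 + ¥31,000 + ¥26,000 = ¥718,000
  Exemption: 20% × (¥718,000 − ¥252,000) = ¥93,200 ≥ ¥82,000, so the exemption is fully phased out
  Base: ¥718,000 − ¥0 = ¥718,000
  ¥718,000 × 20% = ¥143,600

Mainline income levy:
  ¥168,000 × 9% = ¥15,120
  ¥75,000 × 13% = ¥9,750
  ¥102,000 × 22% = ¥22,440
  ¥141,000 × 36% = ¥50,760
  → ¥98,070
  Less low-income housing credit ¥55,000 → ¥43,070

Excess of alternative minimum tax over mainline income levy: ¥143,600 − ¥43,070 = ¥100,530.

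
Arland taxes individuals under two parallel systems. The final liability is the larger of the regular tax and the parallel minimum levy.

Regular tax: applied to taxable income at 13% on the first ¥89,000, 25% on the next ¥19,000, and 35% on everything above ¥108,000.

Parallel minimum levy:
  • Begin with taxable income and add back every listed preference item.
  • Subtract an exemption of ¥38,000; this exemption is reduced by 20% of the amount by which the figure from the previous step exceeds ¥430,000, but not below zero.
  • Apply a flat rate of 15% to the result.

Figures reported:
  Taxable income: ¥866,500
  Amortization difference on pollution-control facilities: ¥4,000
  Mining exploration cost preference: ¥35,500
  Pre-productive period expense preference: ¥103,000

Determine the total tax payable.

¥281,795

Parallel minimum levy:
  Adjusted income: ¥866,500 + ¥4,000 + ¥35,500 + ¥103,000 = ¥1,009,000
  Exemption: 20% × (¥1,009,000 − ¥430,000) = ¥115,800 ≥ ¥38,000, so the exemption is fully phased out
  Base: ¥1,009,000 − ¥0 = ¥1,009,000
  ¥1,009,000 × 15% = ¥151,350

Regular tax:
  ¥89,000 × 13% = ¥11,570
  ¥19,000 × 25% = ¥4,750
  ¥758,500 × 35% = ¥265,475
  → ¥281,795

¥281,795 > ¥151,350, so the regular tax governs.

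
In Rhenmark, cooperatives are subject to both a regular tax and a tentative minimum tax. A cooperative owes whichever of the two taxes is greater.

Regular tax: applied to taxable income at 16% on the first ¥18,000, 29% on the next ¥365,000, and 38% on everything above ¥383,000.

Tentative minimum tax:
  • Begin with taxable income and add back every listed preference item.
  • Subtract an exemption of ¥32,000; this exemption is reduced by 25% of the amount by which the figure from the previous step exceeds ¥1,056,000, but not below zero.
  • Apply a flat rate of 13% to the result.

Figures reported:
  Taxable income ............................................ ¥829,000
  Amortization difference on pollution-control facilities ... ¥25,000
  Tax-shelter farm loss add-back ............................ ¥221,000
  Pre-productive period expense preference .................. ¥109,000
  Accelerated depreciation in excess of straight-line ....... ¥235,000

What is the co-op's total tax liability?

¥278,210

Tentative minimum tax:
  Adjusted income: ¥829,000 + ¥25,000 + ¥221,000 + ¥109,000 + ¥235,000 = ¥1,419,000
  Exemption: 25% × (¥1,419,000 − ¥1,056,000) = ¥90,750 ≥ ¥32,000, so the exemption is fully phased out
  Base: ¥1,419,000 − ¥0 = ¥1,419,000
  ¥1,419,000 × 13% = ¥184,470

Regular tax:
  ¥18,000 × 16% = ¥2,880
  ¥365,000 × 29% = ¥105,850
  ¥446,000 × 38% = ¥169,480
  → ¥278,210

¥278,210 > ¥184,470, so the regular tax governs.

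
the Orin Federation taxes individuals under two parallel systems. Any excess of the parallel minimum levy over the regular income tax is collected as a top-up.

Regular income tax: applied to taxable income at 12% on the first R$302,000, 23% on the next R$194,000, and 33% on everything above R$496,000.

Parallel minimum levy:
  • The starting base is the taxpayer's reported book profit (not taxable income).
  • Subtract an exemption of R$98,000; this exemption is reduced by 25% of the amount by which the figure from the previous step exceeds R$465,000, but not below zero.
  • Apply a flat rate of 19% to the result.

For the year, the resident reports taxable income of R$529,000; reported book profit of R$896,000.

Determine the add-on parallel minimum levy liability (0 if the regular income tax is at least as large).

R$78,490

Parallel minimum levy:
  Base (reported book profit): R$896,000
  Exemption: 25% × (R$896,000 − R$465,000) = R$107,750 ≥ R$98,000, so the exemption is fully phased out
  Base: R$896,000 − R$0 = R$896,000
  R$896,000 × 19% = R$170,240

Regular income tax:
  R$302,000 × 12% = R$36,240
  R$194,000 × 23% = R$44,620
  R$33,000 × 33% = R$10,890
  → R$91,750

Excess of parallel minimum levy over regular income tax: R$170,240 − R$91,750 = R$78,490.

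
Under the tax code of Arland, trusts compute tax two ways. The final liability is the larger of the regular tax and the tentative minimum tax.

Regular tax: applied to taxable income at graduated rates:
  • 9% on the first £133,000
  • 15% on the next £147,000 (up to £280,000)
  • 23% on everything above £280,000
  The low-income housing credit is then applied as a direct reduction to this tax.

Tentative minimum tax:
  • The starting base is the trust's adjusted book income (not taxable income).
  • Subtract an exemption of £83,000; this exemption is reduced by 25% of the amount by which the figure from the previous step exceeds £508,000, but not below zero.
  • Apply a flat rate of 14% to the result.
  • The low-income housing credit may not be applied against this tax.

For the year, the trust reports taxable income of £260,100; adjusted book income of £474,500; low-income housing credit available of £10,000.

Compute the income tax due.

£54,810

Regular tax:
  £133,000 × 9% = £11,970
  £127,100 × 15% = £19,065
  → £31,035
  Less low-income housing credit £10,000 → £21,035

Tentative minimum tax:
  Base (adjusted book income): £474,500
  Exemption: £474,500 ≤ £508,000, so full £83,000 applies
  Base: £474,500 − £83,000 = £391,500
  £391,500 × 14% = £54,810

£54,810 > £21,035, so the tentative minimum tax is the binding amount.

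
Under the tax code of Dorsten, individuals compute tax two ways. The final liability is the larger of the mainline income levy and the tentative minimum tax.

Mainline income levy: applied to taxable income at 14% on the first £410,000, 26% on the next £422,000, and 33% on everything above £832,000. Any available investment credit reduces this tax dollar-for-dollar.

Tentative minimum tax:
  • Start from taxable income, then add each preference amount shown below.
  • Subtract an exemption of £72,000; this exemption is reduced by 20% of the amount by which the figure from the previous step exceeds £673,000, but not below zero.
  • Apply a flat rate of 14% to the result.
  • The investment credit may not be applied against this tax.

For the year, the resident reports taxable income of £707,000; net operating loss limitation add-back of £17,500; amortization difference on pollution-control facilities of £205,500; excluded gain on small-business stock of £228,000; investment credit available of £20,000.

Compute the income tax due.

Tentative minimum tax:
  Adjusted income: £707,000 + £17,500 + £205,500 + £228,000 = £1,158,000
  Exemption: 20% × (£1,158,000 − £673,000) = £97,000 ≥ £72,000, so the exemption is fully phased out
  Base: £1,158,000 − £0 = £1,158,000
  £1,158,000 × 14% = £162,120

Mainline income levy:
  £410,000 × 14% = £57,400
  £297,000 × 26% = £77,220
  → £134,620
  Less investment credit £20,000 → £114,620

£162,120 > £114,620, so the tentative minimum tax is the binding amount.

£162,120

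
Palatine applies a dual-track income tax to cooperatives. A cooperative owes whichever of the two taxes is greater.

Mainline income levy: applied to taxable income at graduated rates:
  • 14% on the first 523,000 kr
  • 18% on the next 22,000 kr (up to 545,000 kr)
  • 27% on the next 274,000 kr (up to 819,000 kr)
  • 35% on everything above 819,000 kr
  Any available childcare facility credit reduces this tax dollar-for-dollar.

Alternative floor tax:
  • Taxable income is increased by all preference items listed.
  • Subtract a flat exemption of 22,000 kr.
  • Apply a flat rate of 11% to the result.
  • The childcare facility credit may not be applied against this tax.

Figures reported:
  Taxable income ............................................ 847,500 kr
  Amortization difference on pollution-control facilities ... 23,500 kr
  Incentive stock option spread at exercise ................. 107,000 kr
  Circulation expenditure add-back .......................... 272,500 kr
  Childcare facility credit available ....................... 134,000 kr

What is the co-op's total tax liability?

135,135 kr

Mainline income levy:
  523,000 kr × 14% = 73,220 kr
  22,000 kr × 18% = 3,960 kr
  274,000 kr × 27% = 73,980 kr
  28,500 kr × 35% = 9,975 kr
  → 161,135 kr
  Less childcare facility credit 134,000 kr → 27,135 kr

Alternative floor tax:
  Adjusted income: 847,500 kr + 23,500 kr + 107,000 kr + 272,500 kr = 1,250,500 kr
  Less exemption 22,000 kr → base 1,228,500 kr
  1,228,500 kr × 11% = 135,135 kr

135,135 kr > 27,135 kr, so the alternative floor tax is the binding amount.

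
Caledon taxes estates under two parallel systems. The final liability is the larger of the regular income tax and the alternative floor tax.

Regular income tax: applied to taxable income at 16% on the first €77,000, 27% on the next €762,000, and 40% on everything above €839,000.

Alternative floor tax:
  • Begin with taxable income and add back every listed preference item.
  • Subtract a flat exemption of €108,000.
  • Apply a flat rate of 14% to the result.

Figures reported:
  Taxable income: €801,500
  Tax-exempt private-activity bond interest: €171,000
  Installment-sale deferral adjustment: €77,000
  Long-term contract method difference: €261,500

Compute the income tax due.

€207,935

Regular income tax:
  €77,000 × 16% = €12,320
  €724,500 × 27% = €195,615
  → €207,935

Alternative floor tax:
  Adjusted income: €801,500 + €171,000 + €77,000 + €261,500 = €1,311,000
  Less exemption €108,000 → base €1,203,000
  €1,203,000 × 14% = €168,420

€207,935 > €168,420, so the regular income tax governs.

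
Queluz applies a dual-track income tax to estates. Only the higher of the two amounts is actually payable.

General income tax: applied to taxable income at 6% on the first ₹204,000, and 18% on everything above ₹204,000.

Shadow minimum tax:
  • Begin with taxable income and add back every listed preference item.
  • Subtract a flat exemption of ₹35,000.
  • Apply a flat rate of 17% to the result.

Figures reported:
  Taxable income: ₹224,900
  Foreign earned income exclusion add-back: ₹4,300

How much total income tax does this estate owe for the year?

₹33,014

Shadow minimum tax:
  Adjusted income: ₹224,900 + ₹4,300 = ₹229,200
  Less exemption ₹35,000 → base ₹194,200
  ₹194,200 × 17% = ₹33,014

General income tax:
  ₹204,000 × 6% = ₹12,240
  ₹20,900 × 18% = ₹3,762
  → ₹16,002

₹33,014 > ₹16,002, so the shadow minimum tax is the binding amount.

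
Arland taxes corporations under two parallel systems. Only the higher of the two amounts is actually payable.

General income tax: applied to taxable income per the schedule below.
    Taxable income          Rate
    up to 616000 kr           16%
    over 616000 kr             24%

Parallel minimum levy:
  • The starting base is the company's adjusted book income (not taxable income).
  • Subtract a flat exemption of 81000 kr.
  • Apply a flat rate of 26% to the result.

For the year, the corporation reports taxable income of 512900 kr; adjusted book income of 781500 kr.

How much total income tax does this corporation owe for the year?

182130 kr

General income tax:
  512900 kr × 16% = 82064 kr

Parallel minimum levy:
  Base (adjusted book income): 781500 kr
  Less exemption 81000 kr → base 700500 kr
  700500 kr × 26% = 182130 kr

182130 kr > 82064 kr, so the parallel minimum levy is the binding amount.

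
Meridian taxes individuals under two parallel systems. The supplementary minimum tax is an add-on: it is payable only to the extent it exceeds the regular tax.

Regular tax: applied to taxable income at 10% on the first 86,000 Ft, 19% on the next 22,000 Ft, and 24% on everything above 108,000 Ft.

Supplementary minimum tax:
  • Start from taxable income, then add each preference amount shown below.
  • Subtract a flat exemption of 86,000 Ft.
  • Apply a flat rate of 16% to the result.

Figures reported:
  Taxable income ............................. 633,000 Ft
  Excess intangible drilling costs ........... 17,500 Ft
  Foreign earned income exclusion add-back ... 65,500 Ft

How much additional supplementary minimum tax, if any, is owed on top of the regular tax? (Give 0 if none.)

0 Ft

Supplementary minimum tax:
  Adjusted income: 633,000 Ft + 17,500 Ft + 65,500 Ft = 716,000 Ft
  Less exemption 86,000 Ft → base 630,000 Ft
  630,000 Ft × 16% = 100,800 Ft

Regular tax:
  86,000 Ft × 10% = 8,600 Ft
  22,000 Ft × 19% = 4,180 Ft
  525,000 Ft × 24% = 126,000 Ft
  → 138,780 Ft

100,800 Ft ≤ 138,780 Ft, so no add-on is due.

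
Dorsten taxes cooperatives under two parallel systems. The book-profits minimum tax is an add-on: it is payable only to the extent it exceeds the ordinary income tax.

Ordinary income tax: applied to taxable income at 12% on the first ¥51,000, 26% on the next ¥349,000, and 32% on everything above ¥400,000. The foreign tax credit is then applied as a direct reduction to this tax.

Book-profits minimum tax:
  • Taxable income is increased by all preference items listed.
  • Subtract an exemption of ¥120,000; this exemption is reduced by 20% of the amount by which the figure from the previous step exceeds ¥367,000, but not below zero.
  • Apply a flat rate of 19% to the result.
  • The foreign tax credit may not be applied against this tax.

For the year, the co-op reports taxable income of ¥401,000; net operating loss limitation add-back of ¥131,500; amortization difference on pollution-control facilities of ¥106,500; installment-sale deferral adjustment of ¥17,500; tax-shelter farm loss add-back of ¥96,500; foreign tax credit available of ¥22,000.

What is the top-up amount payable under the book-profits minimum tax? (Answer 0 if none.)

¥59,758

Ordinary income tax:
  ¥51,000 × 12% = ¥6,120
  ¥349,000 × 26% = ¥90,740
  ¥1,000 × 32% = ¥320
  → ¥97,180
  Less foreign tax credit ¥22,000 → ¥75,180

Book-profits minimum tax:
  Adjusted income: ¥401,000 + ¥131,500 + ¥106,500 + ¥17,500 + ¥96,500 = ¥753,000
  Exemption: ¥120,000 − 20% × (¥753,000 − ¥367,000) = ¥120,000 − ¥77,200 = ¥42,800
  Base: ¥753,000 − ¥42,800 = ¥710,200
  ¥710,200 × 19% = ¥134,938

Excess of book-profits minimum tax over ordinary income tax: ¥134,938 − ¥75,180 = ¥59,758.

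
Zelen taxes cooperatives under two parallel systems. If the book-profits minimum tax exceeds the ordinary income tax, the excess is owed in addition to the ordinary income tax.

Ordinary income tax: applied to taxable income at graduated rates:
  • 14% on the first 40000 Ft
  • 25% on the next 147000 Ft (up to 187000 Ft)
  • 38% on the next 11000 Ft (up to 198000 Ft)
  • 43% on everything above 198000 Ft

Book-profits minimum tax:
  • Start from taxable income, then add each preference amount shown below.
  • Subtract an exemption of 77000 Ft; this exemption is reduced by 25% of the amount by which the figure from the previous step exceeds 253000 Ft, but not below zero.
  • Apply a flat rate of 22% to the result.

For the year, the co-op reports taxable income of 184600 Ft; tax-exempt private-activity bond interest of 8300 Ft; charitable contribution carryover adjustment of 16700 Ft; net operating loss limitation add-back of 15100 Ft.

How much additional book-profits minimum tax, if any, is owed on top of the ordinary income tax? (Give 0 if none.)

0 Ft

Book-profits minimum tax:
  Adjusted income: 184600 Ft + 8300 Ft + 16700 Ft + 15100 Ft = 224700 Ft
  Exemption: 224700 Ft ≤ 253000 Ft, so full 77000 Ft applies
  Base: 224700 Ft − 77000 Ft = 147700 Ft
  147700 Ft × 22% = 32494 Ft

Ordinary income tax:
  40000 Ft × 14% = 5600 Ft
  144600 Ft × 25% = 36150 Ft
  → 41750 Ft

32494 Ft ≤ 41750 Ft, so no add-on is due.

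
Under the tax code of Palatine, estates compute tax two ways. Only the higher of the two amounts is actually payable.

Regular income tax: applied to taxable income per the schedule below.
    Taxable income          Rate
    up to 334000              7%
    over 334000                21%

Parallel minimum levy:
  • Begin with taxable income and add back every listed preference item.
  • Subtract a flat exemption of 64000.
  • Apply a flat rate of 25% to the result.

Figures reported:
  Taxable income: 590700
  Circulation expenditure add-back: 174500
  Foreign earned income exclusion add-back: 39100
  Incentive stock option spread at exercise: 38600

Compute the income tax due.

Regular income tax:
  334000 × 7% = 23380
  256700 × 21% = 53907
  → 77287

Parallel minimum levy:
  Adjusted income: 590700 + 174500 + 39100 + 38600 = 842900
  Less exemption 64000 → base 778900
  778900 × 25% = 194725

194725 > 77287, so the parallel minimum levy is the binding amount.

194725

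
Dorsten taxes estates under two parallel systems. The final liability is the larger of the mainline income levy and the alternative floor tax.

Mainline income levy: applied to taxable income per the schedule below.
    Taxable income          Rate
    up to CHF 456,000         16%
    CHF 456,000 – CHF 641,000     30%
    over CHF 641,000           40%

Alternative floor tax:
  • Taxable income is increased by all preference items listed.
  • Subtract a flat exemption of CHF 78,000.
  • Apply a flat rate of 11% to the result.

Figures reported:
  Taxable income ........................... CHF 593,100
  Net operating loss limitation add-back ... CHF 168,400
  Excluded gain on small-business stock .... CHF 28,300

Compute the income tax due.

CHF 114,090

Alternative floor tax:
  Adjusted income: CHF 593,100 + CHF 168,400 + CHF 28,300 = CHF 789,800
  Less exemption CHF 78,000 → base CHF 711,800
  CHF 711,800 × 11% = CHF 78,298

Mainline income levy:
  CHF 456,000 × 16% = CHF 72,960
  CHF 137,100 × 30% = CHF 41,130
  → CHF 114,090

CHF 114,090 > CHF 78,298, so the mainline income levy governs.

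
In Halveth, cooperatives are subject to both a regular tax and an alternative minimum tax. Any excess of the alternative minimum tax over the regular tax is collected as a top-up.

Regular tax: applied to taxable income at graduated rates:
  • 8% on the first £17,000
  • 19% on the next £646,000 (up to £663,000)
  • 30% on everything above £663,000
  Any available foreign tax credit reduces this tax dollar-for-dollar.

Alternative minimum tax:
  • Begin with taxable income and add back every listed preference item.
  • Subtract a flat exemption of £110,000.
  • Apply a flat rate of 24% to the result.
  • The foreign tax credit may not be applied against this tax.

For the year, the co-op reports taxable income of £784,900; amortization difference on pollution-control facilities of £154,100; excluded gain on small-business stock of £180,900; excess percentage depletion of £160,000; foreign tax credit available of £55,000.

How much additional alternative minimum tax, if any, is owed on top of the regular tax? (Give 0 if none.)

Regular tax:
  £17,000 × 8% = £1,360
  £646,000 × 19% = £122,740
  £121,900 × 30% = £36,570
  → £160,670
  Less foreign tax credit £55,000 → £105,670

Alternative minimum tax:
  Adjusted income: £784,900 + £154,100 + £180,900 + £160,000 = £1,279,900
  Less exemption £110,000 → base £1,169,900
  £1,169,900 × 24% = £280,776

Excess of alternative minimum tax over regular tax: £280,776 − £105,670 = £175,106.

£175,106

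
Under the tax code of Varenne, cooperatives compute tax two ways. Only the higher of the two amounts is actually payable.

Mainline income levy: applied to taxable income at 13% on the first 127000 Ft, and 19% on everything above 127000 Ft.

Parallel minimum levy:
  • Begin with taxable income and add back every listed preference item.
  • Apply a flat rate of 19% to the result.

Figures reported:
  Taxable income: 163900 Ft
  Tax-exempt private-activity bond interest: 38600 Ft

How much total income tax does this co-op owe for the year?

Mainline income levy:
  127000 Ft × 13% = 16510 Ft
  36900 Ft × 19% = 7011 Ft
  → 23521 Ft

Parallel minimum levy:
  Adjusted income: 163900 Ft + 38600 Ft = 202500 Ft
  202500 Ft × 19% = 38475 Ft

38475 Ft > 23521 Ft, so the parallel minimum levy is the binding amount.

38475 Ft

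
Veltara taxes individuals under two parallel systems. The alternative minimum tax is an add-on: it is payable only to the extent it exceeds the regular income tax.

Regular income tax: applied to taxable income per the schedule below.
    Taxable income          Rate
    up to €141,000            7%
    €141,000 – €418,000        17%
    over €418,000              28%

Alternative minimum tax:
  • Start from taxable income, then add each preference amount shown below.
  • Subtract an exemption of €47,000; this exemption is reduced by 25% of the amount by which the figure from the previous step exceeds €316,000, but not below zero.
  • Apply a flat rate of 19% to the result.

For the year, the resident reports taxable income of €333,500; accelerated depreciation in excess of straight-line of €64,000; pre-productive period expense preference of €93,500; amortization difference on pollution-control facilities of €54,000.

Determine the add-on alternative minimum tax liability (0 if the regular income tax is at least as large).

Alternative minimum tax:
  Adjusted income: €333,500 + €64,000 + €93,500 + €54,000 = €545,000
  Exemption: 25% × (€545,000 − €316,000) = €57,250 ≥ €47,000, so the exemption is fully phased out
  Base: €545,000 − €0 = €545,000
  €545,000 × 19% = €103,550

Regular income tax:
  €141,000 × 7% = €9,870
  €192,500 × 17% = €32,725
  → €42,595

Excess of alternative minimum tax over regular income tax: €103,550 − €42,595 = €60,955.

€60,955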